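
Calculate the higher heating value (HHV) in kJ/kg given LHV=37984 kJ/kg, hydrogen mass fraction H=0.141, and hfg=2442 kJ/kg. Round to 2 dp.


HHV = LHV + hfg * 9 * H
Water addition = 2442 * 9 * 0.141 = 3098.898 kJ/kg
HHV = 37984 + 3098.898 = 41082.90 kJ/kg


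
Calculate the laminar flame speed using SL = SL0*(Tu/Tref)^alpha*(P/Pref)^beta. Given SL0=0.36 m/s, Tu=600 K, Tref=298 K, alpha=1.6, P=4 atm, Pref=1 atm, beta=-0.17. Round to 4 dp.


SL = SL0 * (Tu/Tref)^alpha * (P/Pref)^beta
T ratio = 600/298 = 2.01342282
(T ratio)^alpha = 2.01342282^1.6 = 3.064051
(P/Pref)^beta = 4^(-0.17) = 0.790041
SL = 0.36 * 3.064051 * 0.790041 = 0.8715 m/s


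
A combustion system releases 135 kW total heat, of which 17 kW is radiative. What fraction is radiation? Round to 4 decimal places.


f_rad = Q_rad / Q_total
f_rad = 17 / 135 = 0.1259


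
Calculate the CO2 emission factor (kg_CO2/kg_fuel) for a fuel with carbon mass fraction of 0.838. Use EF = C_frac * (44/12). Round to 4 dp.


EF = C_frac * (M_CO2 / M_C)
EF = 0.838 * (44/12)
EF = 0.838 * 3.666667 = 3.0727 kg_CO2/kg_fuel


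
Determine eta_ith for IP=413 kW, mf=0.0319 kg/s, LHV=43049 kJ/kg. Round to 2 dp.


eta_ith = (IP / (mf * LHV)) * 100
Denominator = 0.0319 * 43049 = 1373.2631 kW
eta_ith = (413 / 1373.2631) * 100 = 30.07%


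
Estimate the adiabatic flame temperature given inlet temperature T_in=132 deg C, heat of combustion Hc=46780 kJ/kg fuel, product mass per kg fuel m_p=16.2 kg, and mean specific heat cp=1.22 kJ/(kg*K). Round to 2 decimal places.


T_ad = T_in + Hc / (m_p * cp)
Denominator = 16.2 * 1.22 = 19.7640
Temperature rise = 46780 / 19.7640 = 2366.93 K
T_ad = 132 + 2366.93 = 2498.93 deg C


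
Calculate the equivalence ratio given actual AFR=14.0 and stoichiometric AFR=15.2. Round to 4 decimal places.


phi = AFR_stoich / AFR_actual
phi = 15.2 / 14.0 = 1.0857


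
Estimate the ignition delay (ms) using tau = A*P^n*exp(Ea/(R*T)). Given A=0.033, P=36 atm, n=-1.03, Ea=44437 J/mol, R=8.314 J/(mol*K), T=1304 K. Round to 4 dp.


tau = A * P^n * exp(Ea/(R*T))
P^n = 36^(-1.03) = 0.02494643
Ea/(R*T) = 44437/(8.314*1304) = 4.098804
exp(Ea/(R*T)) = 60.268146
tau = 0.033 * 0.02494643 * 60.268146 = 0.0496 ms


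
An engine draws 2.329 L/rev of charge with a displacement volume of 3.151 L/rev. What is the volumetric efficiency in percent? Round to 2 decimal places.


eta_v = (V_actual / V_disp) * 100
Ratio = 2.329 / 3.151 = 0.7391
eta_v = 0.7391 * 100 = 73.91%


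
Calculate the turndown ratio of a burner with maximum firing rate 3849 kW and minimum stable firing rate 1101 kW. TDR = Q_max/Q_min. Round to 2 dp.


TDR = Q_max / Q_min
TDR = 3849 / 1101 = 3.50


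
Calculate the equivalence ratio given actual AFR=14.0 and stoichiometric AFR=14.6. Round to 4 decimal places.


phi = AFR_stoich / AFR_actual
phi = 14.6 / 14.0 = 1.0429


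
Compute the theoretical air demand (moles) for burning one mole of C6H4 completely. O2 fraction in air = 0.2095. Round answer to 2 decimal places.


Balanced combustion: C6H4 + 7 O2 -> 6 CO2 + 2 H2O
O2 needed = C + H/4 = 6 + 4/4 = 7.00 moles
Air moles = O2 / 0.2095 = 7.00 / 0.2095 = 33.41 moles air


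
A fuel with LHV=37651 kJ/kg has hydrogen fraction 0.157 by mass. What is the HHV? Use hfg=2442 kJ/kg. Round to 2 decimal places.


HHV = LHV + hfg * 9 * H
Water addition = 2442 * 9 * 0.157 = 3450.546 kJ/kg
HHV = 37651 + 3450.546 = 41101.55 kJ/kg


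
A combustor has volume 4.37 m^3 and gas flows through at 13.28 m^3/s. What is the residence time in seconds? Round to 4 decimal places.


tau = V / Q_flow
tau = 4.37 / 13.28 = 0.3291 s


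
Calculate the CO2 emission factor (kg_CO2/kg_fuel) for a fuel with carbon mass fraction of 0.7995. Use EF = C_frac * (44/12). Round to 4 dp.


EF = C_frac * (M_CO2 / M_C)
EF = 0.7995 * (44/12)
EF = 0.7995 * 3.666667 = 2.9315 kg_CO2/kg_fuel


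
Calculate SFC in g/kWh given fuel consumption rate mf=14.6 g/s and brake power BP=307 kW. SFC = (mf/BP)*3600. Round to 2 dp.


SFC = (mf / BP) * 3600
Rate = 14.6 / 307 = 0.047557 g/(s*kW)
SFC = 0.047557 * 3600 = 171.21 g/kWh


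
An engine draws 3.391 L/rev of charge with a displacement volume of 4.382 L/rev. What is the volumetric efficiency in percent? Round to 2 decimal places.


eta_v = (V_actual / V_disp) * 100
Ratio = 3.391 / 4.382 = 0.7738
eta_v = 0.7738 * 100 = 77.38%


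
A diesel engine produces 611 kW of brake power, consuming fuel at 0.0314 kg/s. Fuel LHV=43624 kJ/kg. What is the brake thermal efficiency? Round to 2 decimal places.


eta_BTE = (BP / (mf * LHV)) * 100
Denominator = 0.0314 * 43624 = 1369.7936 kW
eta_BTE = (611 / 1369.7936) * 100 = 44.61%


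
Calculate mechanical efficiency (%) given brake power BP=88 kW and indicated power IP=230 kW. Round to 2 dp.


eta_mech = (BP / IP) * 100
Ratio = 88 / 230 = 0.3826
eta_mech = 0.3826 * 100 = 38.26%


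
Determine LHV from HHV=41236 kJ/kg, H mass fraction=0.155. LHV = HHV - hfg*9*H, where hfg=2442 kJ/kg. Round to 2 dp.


LHV = HHV - hfg * 9 * H
Water correction = 2442 * 9 * 0.155 = 3406.590 kJ/kg
LHV = 41236 - 3406.590 = 37829.41 kJ/kg


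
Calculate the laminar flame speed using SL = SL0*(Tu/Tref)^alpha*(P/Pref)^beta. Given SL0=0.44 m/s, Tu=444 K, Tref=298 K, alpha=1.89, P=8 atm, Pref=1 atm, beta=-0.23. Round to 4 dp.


SL = SL0 * (Tu/Tref)^alpha * (P/Pref)^beta
T ratio = 444/298 = 1.48993289
(T ratio)^alpha = 1.48993289^1.89 = 2.124639
(P/Pref)^beta = 8^(-0.23) = 0.619854
SL = 0.44 * 2.124639 * 0.619854 = 0.5795 m/s


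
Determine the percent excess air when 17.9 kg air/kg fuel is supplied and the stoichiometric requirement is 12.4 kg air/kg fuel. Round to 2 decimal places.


Excess air = actual - stoichiometric = 17.9 - 12.4 = 5.50 kg/kg fuel
Excess air % = (excess / stoich) * 100 = (5.50 / 12.4) * 100 = 44.35%


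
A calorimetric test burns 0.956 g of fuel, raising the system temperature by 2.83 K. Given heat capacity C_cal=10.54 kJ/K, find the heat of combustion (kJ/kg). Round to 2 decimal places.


Hc = C_cal * delta_T / m_fuel
Q_released = 10.54 * 2.83 = 29.8282 kJ
m_fuel = 0.956 g = 0.956/1000 kg = 0.000956 kg
Hc = 29.8282 / 0.000956 = 31201.05 kJ/kg


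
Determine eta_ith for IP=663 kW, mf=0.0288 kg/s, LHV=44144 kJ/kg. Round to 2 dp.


eta_ith = (IP / (mf * LHV)) * 100
Denominator = 0.0288 * 44144 = 1271.3472 kW
eta_ith = (663 / 1271.3472) * 100 = 52.15%


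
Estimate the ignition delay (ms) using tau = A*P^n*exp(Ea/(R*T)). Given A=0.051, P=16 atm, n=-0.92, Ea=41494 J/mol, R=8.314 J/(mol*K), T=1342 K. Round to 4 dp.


tau = A * P^n * exp(Ea/(R*T))
P^n = 16^(-0.92) = 0.07802066
Ea/(R*T) = 41494/(8.314*1342) = 3.718971
exp(Ea/(R*T)) = 41.221946
tau = 0.051 * 0.07802066 * 41.221946 = 0.1640 ms


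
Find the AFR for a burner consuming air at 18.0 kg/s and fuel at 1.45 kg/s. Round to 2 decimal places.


AFR = m_air / m_fuel
AFR = 18.0 / 1.45 = 12.41


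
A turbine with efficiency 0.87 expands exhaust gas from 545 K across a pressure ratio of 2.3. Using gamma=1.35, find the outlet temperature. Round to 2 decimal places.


T_out = T_in * (1 - eta * (1 - PR^(-(gamma-1)/gamma)))
Exponent = -(1.35-1)/1.35 = -0.25925926
PR^exp = 2.3^(-0.25925926) = 0.80578413
Factor = 1 - 0.87*(1 - 0.80578413) = 0.83103219
T_out = 545 * 0.83103219 = 452.91 K


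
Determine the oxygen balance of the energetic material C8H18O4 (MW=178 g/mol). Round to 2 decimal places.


OB = -1600 * (2C + H/2 - O) / MW
Inner = 2*8 + 18/2 - 4 = 21.00
OB = -1600 * 21.00 / 178 = -188.76%


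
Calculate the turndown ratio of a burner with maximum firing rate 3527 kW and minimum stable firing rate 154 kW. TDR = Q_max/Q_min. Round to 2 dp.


TDR = Q_max / Q_min
TDR = 3527 / 154 = 22.90


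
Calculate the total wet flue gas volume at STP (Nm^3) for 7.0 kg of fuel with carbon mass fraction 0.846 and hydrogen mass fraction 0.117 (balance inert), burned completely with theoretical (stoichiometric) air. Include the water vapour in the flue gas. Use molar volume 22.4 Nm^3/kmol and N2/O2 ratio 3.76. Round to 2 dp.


Per kg fuel: CO2 = (C/12 kmol)*22.4 = (0.846/12)*22.4 = 1.57920 Nm^3
Per kg fuel: H2O = (H/2 kmol)*22.4 = (0.117/2)*22.4 = 1.31040 Nm^3
O2 needed per kg fuel = C/12 + H/4 = 0.846/12 + 0.117/4 = 0.09975000 kmol
Per kg fuel: N2 = O2*3.76*22.4 = 0.09975000*3.76*22.4 = 8.40134 Nm^3
Total per kg = 1.57920 + 1.31040 + 8.40134 = 11.29094 Nm^3
Total = 11.29094 * 7.0 = 79.04 Nm^3


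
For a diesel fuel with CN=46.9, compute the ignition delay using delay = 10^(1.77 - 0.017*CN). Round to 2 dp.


delay = 10^(1.77 - 0.017*CN)
Exponent = 1.77 - 0.017*46.9 = 0.9727
delay = 10^0.9727 = 9.39 ms


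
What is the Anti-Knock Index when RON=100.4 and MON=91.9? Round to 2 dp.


AKI = (RON + MON) / 2
AKI = (100.4 + 91.9) / 2
AKI = 192.3 / 2 = 96.15


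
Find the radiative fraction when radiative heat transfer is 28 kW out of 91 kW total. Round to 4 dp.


f_rad = Q_rad / Q_total
f_rad = 28 / 91 = 0.3077


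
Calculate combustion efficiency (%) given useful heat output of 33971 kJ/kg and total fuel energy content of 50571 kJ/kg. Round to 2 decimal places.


Efficiency = (Q_useful / Q_fuel) * 100
Efficiency = (33971 / 50571) * 100
Efficiency = 0.6717 * 100 = 67.17%


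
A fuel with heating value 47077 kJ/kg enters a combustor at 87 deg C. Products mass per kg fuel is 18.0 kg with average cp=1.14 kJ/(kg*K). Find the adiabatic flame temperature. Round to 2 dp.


T_ad = T_in + Hc / (m_p * cp)
Denominator = 18.0 * 1.14 = 20.5200
Temperature rise = 47077 / 20.5200 = 2294.20 K
T_ad = 87 + 2294.20 = 2381.20 deg C


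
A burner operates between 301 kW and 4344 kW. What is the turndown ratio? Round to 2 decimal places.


TDR = Q_max / Q_min
TDR = 4344 / 301 = 14.43


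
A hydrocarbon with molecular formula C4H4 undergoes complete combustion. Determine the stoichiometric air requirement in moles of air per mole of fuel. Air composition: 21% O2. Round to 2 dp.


Balanced combustion: C4H4 + 5 O2 -> 4 CO2 + 2 H2O
O2 needed = C + H/4 = 4 + 4/4 = 5.00 moles
Air moles = O2 / 0.21 = 5.00 / 0.21 = 23.81 moles air


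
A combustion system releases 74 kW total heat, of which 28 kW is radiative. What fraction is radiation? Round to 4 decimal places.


f_rad = Q_rad / Q_total
f_rad = 28 / 74 = 0.3784


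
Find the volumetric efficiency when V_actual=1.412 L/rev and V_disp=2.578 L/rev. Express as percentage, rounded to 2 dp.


eta_v = (V_actual / V_disp) * 100
Ratio = 1.412 / 2.578 = 0.5477
eta_v = 0.5477 * 100 = 54.77%


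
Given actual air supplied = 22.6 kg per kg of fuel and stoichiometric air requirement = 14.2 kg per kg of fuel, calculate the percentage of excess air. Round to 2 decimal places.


Excess air = actual - stoichiometric = 22.6 - 14.2 = 8.40 kg/kg fuel
Excess air % = (excess / stoich) * 100 = (8.40 / 14.2) * 100 = 59.15%


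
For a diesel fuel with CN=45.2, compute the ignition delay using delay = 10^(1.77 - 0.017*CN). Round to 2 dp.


delay = 10^(1.77 - 0.017*CN)
Exponent = 1.77 - 0.017*45.2 = 1.0016
delay = 10^1.0016 = 10.04 ms


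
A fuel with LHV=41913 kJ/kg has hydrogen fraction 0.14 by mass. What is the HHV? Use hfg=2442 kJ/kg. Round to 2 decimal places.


HHV = LHV + hfg * 9 * H
Water addition = 2442 * 9 * 0.14 = 3076.920 kJ/kg
HHV = 41913 + 3076.920 = 44989.92 kJ/kg


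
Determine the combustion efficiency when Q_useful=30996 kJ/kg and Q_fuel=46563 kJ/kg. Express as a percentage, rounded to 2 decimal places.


Efficiency = (Q_useful / Q_fuel) * 100
Efficiency = (30996 / 46563) * 100
Efficiency = 0.6657 * 100 = 66.57%


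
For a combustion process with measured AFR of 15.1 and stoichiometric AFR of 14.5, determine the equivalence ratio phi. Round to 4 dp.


phi = AFR_stoich / AFR_actual
phi = 14.5 / 15.1 = 0.9603


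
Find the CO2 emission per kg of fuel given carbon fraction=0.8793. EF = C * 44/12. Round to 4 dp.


EF = C_frac * (M_CO2 / M_C)
EF = 0.8793 * (44/12)
EF = 0.8793 * 3.666667 = 3.2241 kg_CO2/kg_fuel


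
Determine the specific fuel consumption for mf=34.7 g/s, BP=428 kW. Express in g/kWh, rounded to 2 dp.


SFC = (mf / BP) * 3600
Rate = 34.7 / 428 = 0.081075 g/(s*kW)
SFC = 0.081075 * 3600 = 291.87 g/kWh


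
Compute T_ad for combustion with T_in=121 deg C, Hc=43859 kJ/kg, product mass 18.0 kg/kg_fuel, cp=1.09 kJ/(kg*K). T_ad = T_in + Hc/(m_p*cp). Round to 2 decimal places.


T_ad = T_in + Hc / (m_p * cp)
Denominator = 18.0 * 1.09 = 19.6200
Temperature rise = 43859 / 19.6200 = 2235.42 K
T_ad = 121 + 2235.42 = 2356.42 deg C


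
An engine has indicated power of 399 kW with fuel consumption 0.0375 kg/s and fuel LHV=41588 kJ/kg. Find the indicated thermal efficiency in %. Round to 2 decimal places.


eta_ith = (IP / (mf * LHV)) * 100
Denominator = 0.0375 * 41588 = 1559.5500 kW
eta_ith = (399 / 1559.5500) * 100 = 25.58%


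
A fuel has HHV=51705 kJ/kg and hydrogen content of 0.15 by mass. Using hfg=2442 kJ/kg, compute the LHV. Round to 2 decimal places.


LHV = HHV - hfg * 9 * H
Water correction = 2442 * 9 * 0.15 = 3296.700 kJ/kg
LHV = 51705 - 3296.700 = 48408.30 kJ/kg


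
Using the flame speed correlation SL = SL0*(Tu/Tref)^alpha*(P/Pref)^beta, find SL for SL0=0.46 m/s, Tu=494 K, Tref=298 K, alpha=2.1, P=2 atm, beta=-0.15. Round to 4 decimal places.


SL = SL0 * (Tu/Tref)^alpha * (P/Pref)^beta
T ratio = 494/298 = 1.65771812
(T ratio)^alpha = 1.65771812^2.1 = 2.890496
(P/Pref)^beta = 2^(-0.15) = 0.901250
SL = 0.46 * 2.890496 * 0.901250 = 1.1983 m/s


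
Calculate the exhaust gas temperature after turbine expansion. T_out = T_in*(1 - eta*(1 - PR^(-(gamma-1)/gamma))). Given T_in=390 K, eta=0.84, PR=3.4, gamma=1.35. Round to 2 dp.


T_out = T_in * (1 - eta * (1 - PR^(-(gamma-1)/gamma)))
Exponent = -(1.35-1)/1.35 = -0.25925926
PR^exp = 3.4^(-0.25925926) = 0.72813041
Factor = 1 - 0.84*(1 - 0.72813041) = 0.77162954
T_out = 390 * 0.77162954 = 300.94 K


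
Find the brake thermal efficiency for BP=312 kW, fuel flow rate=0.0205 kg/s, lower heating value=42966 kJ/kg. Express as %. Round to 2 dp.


eta_BTE = (BP / (mf * LHV)) * 100
Denominator = 0.0205 * 42966 = 880.8030 kW
eta_BTE = (312 / 880.8030) * 100 = 35.42%


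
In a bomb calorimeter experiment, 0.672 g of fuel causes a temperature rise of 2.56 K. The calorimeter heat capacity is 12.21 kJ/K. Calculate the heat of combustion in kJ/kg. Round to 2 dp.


Hc = C_cal * delta_T / m_fuel
Q_released = 12.21 * 2.56 = 31.2576 kJ
m_fuel = 0.672 g = 0.672/1000 kg = 0.000672 kg
Hc = 31.2576 / 0.000672 = 46514.29 kJ/kg


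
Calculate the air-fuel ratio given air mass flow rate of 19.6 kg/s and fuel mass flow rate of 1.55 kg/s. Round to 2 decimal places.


AFR = m_air / m_fuel
AFR = 19.6 / 1.55 = 12.65


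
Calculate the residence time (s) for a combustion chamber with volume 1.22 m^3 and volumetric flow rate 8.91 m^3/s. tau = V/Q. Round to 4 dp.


tau = V / Q_flow
tau = 1.22 / 8.91 = 0.1369 s


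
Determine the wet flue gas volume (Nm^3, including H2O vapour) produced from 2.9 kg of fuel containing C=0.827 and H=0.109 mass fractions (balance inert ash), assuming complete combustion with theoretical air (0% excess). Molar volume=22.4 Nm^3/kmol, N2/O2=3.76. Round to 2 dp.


Per kg fuel: CO2 = (C/12 kmol)*22.4 = (0.827/12)*22.4 = 1.54373 Nm^3
Per kg fuel: H2O = (H/2 kmol)*22.4 = (0.109/2)*22.4 = 1.22080 Nm^3
O2 needed per kg fuel = C/12 + H/4 = 0.827/12 + 0.109/4 = 0.09616667 kmol
Per kg fuel: N2 = O2*3.76*22.4 = 0.09616667*3.76*22.4 = 8.09954 Nm^3
Total per kg = 1.54373 + 1.22080 + 8.09954 = 10.86407 Nm^3
Total = 10.86407 * 2.9 = 31.51 Nm^3


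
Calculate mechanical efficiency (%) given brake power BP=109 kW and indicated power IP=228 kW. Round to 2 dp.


eta_mech = (BP / IP) * 100
Ratio = 109 / 228 = 0.4781
eta_mech = 0.4781 * 100 = 47.81%


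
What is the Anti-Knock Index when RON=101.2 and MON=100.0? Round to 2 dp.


AKI = (RON + MON) / 2
AKI = (101.2 + 100.0) / 2
AKI = 201.2 / 2 = 100.60


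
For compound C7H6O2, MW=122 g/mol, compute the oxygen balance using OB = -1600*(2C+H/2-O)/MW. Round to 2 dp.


OB = -1600 * (2C + H/2 - O) / MW
Inner = 2*7 + 6/2 - 2 = 15.00
OB = -1600 * 15.00 / 122 = -196.72%


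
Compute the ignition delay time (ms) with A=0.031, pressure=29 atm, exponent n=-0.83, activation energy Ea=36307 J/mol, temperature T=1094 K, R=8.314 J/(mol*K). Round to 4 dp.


tau = A * P^n * exp(Ea/(R*T))
P^n = 29^(-0.83) = 0.06112370
Ea/(R*T) = 36307/(8.314*1094) = 3.991747
exp(Ea/(R*T)) = 54.149413
tau = 0.031 * 0.06112370 * 54.149413 = 0.1026 ms


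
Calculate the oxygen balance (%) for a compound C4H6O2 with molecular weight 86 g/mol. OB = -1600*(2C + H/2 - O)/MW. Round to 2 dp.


OB = -1600 * (2C + H/2 - O) / MW
Inner = 2*4 + 6/2 - 2 = 9.00
OB = -1600 * 9.00 / 86 = -167.44%


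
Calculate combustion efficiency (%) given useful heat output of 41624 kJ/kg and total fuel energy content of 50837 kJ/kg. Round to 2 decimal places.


Efficiency = (Q_useful / Q_fuel) * 100
Efficiency = (41624 / 50837) * 100
Efficiency = 0.8188 * 100 = 81.88%


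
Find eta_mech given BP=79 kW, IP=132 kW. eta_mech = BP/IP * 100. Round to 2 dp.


eta_mech = (BP / IP) * 100
Ratio = 79 / 132 = 0.5985
eta_mech = 0.5985 * 100 = 59.85%


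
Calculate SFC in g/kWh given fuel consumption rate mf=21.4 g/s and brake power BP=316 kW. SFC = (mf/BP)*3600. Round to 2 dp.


SFC = (mf / BP) * 3600
Rate = 21.4 / 316 = 0.067722 g/(s*kW)
SFC = 0.067722 * 3600 = 243.80 g/kWh


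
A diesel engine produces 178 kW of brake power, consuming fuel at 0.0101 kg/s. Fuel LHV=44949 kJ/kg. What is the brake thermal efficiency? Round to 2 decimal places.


eta_BTE = (BP / (mf * LHV)) * 100
Denominator = 0.0101 * 44949 = 453.9849 kW
eta_BTE = (178 / 453.9849) * 100 = 39.21%


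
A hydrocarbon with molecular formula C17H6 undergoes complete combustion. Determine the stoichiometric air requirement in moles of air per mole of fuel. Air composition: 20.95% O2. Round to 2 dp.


Balanced combustion: C17H6 + 18.5 O2 -> 17 CO2 + 3 H2O
O2 needed = C + H/4 = 17 + 6/4 = 18.50 moles
Air moles = O2 / 0.2095 = 18.50 / 0.2095 = 88.31 moles air


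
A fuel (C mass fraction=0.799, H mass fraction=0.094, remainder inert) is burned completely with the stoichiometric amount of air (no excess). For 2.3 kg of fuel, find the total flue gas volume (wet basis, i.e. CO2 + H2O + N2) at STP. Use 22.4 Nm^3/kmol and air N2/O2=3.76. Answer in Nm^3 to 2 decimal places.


Per kg fuel: CO2 = (C/12 kmol)*22.4 = (0.799/12)*22.4 = 1.49147 Nm^3
Per kg fuel: H2O = (H/2 kmol)*22.4 = (0.094/2)*22.4 = 1.05280 Nm^3
O2 needed per kg fuel = C/12 + H/4 = 0.799/12 + 0.094/4 = 0.09008333 kmol
Per kg fuel: N2 = O2*3.76*22.4 = 0.09008333*3.76*22.4 = 7.58718 Nm^3
Total per kg = 1.49147 + 1.05280 + 7.58718 = 10.13145 Nm^3
Total = 10.13145 * 2.3 = 23.30 Nm^3


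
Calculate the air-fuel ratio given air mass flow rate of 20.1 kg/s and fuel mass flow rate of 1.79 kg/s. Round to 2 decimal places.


AFR = m_air / m_fuel
AFR = 20.1 / 1.79 = 11.23


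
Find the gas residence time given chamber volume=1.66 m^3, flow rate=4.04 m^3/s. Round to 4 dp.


tau = V / Q_flow
tau = 1.66 / 4.04 = 0.4109 s


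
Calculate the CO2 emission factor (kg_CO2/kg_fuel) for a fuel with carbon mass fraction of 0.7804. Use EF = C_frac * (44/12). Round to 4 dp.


EF = C_frac * (M_CO2 / M_C)
EF = 0.7804 * (44/12)
EF = 0.7804 * 3.666667 = 2.8615 kg_CO2/kg_fuel


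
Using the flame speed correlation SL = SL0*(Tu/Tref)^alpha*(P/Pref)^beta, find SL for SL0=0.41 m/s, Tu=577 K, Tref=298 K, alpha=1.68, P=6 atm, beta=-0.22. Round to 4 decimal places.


SL = SL0 * (Tu/Tref)^alpha * (P/Pref)^beta
T ratio = 577/298 = 1.93624161
(T ratio)^alpha = 1.93624161^1.68 = 3.034534
(P/Pref)^beta = 6^(-0.22) = 0.674228
SL = 0.41 * 3.034534 * 0.674228 = 0.8388 m/s


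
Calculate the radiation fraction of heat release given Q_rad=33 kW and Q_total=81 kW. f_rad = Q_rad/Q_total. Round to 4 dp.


f_rad = Q_rad / Q_total
f_rad = 33 / 81 = 0.4074


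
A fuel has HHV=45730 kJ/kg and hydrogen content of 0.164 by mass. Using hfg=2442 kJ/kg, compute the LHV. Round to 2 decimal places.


LHV = HHV - hfg * 9 * H
Water correction = 2442 * 9 * 0.164 = 3604.392 kJ/kg
LHV = 45730 - 3604.392 = 42125.61 kJ/kg


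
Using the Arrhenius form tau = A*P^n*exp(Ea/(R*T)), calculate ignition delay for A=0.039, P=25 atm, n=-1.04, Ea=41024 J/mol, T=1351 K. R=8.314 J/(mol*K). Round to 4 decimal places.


tau = A * P^n * exp(Ea/(R*T))
P^n = 25^(-1.04) = 0.03516757
Ea/(R*T) = 41024/(8.314*1351) = 3.652352
exp(Ea/(R*T)) = 38.565267
tau = 0.039 * 0.03516757 * 38.565267 = 0.0529 ms


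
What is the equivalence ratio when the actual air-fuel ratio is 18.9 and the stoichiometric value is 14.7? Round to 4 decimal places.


phi = AFR_stoich / AFR_actual
phi = 14.7 / 18.9 = 0.7778


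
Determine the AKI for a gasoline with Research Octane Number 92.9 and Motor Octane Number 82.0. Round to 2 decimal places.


AKI = (RON + MON) / 2
AKI = (92.9 + 82.0) / 2
AKI = 174.9 / 2 = 87.45


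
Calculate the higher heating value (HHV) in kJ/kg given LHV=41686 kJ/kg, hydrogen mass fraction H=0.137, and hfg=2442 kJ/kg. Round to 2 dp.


HHV = LHV + hfg * 9 * H
Water addition = 2442 * 9 * 0.137 = 3010.986 kJ/kg
HHV = 41686 + 3010.986 = 44696.99 kJ/kg


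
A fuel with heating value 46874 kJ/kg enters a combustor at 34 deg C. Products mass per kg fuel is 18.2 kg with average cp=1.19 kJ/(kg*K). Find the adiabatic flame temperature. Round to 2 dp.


T_ad = T_in + Hc / (m_p * cp)
Denominator = 18.2 * 1.19 = 21.6580
Temperature rise = 46874 / 21.6580 = 2164.28 K
T_ad = 34 + 2164.28 = 2198.28 deg C


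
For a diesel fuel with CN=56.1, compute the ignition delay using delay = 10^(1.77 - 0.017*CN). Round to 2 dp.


delay = 10^(1.77 - 0.017*CN)
Exponent = 1.77 - 0.017*56.1 = 0.8163
delay = 10^0.8163 = 6.55 ms


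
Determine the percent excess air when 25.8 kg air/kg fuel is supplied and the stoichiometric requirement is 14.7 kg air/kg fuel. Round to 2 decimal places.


Excess air = actual - stoichiometric = 25.8 - 14.7 = 11.10 kg/kg fuel
Excess air % = (excess / stoich) * 100 = (11.10 / 14.7) * 100 = 75.51%


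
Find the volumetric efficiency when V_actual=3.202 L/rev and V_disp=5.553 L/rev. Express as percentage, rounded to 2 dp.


eta_v = (V_actual / V_disp) * 100
Ratio = 3.202 / 5.553 = 0.5766
eta_v = 0.5766 * 100 = 57.66%


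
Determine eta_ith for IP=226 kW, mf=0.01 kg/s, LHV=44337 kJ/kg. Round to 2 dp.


eta_ith = (IP / (mf * LHV)) * 100
Denominator = 0.01 * 44337 = 443.3700 kW
eta_ith = (226 / 443.3700) * 100 = 50.97%


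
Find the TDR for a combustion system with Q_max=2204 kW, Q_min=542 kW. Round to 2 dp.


TDR = Q_max / Q_min
TDR = 2204 / 542 = 4.07


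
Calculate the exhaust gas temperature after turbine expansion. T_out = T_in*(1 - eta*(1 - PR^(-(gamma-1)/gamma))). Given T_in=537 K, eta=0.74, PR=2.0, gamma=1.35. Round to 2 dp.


T_out = T_in * (1 - eta * (1 - PR^(-(gamma-1)/gamma)))
Exponent = -(1.35-1)/1.35 = -0.25925926
PR^exp = 2.0^(-0.25925926) = 0.83551680
Factor = 1 - 0.74*(1 - 0.83551680) = 0.87828243
T_out = 537 * 0.87828243 = 471.64 K


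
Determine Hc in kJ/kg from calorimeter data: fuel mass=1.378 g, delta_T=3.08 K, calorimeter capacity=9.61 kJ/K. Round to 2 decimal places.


Hc = C_cal * delta_T / m_fuel
Q_released = 9.61 * 3.08 = 29.5988 kJ
m_fuel = 1.378 g = 1.378/1000 kg = 0.001378 kg
Hc = 29.5988 / 0.001378 = 21479.54 kJ/kg


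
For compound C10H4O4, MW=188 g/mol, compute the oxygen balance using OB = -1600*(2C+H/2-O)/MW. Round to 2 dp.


OB = -1600 * (2C + H/2 - O) / MW
Inner = 2*10 + 4/2 - 4 = 18.00
OB = -1600 * 18.00 / 188 = -153.19%


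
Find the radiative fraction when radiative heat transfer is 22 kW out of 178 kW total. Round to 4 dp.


f_rad = Q_rad / Q_total
f_rad = 22 / 178 = 0.1236


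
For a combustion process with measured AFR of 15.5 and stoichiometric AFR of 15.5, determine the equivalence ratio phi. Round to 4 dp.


phi = AFR_stoich / AFR_actual
phi = 15.5 / 15.5 = 1.0000


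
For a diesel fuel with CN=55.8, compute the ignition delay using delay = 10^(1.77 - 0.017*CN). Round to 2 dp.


delay = 10^(1.77 - 0.017*CN)
Exponent = 1.77 - 0.017*55.8 = 0.8214
delay = 10^0.8214 = 6.63 ms


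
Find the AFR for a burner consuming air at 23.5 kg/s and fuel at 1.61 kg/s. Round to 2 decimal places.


AFR = m_air / m_fuel
AFR = 23.5 / 1.61 = 14.60


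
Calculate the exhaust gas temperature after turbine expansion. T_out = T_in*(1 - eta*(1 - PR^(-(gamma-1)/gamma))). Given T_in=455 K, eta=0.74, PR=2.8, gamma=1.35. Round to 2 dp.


T_out = T_in * (1 - eta * (1 - PR^(-(gamma-1)/gamma)))
Exponent = -(1.35-1)/1.35 = -0.25925926
PR^exp = 2.8^(-0.25925926) = 0.76572026
Factor = 1 - 0.74*(1 - 0.76572026) = 0.82663299
T_out = 455 * 0.82663299 = 376.12 K


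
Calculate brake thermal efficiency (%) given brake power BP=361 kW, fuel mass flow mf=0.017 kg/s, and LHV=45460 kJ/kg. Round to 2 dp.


eta_BTE = (BP / (mf * LHV)) * 100
Denominator = 0.017 * 45460 = 772.8200 kW
eta_BTE = (361 / 772.8200) * 100 = 46.71%


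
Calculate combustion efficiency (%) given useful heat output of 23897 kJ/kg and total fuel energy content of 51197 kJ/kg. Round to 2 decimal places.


Efficiency = (Q_useful / Q_fuel) * 100
Efficiency = (23897 / 51197) * 100
Efficiency = 0.4668 * 100 = 46.68%


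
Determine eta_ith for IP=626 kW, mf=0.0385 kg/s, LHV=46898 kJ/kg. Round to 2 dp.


eta_ith = (IP / (mf * LHV)) * 100
Denominator = 0.0385 * 46898 = 1805.5730 kW
eta_ith = (626 / 1805.5730) * 100 = 34.67%


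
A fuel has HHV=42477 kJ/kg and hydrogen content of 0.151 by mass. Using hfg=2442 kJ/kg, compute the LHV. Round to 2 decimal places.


LHV = HHV - hfg * 9 * H
Water correction = 2442 * 9 * 0.151 = 3318.678 kJ/kg
LHV = 42477 - 3318.678 = 39158.32 kJ/kg


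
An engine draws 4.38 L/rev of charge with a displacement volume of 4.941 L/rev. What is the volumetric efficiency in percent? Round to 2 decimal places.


eta_v = (V_actual / V_disp) * 100
Ratio = 4.38 / 4.941 = 0.8865
eta_v = 0.8865 * 100 = 88.65%


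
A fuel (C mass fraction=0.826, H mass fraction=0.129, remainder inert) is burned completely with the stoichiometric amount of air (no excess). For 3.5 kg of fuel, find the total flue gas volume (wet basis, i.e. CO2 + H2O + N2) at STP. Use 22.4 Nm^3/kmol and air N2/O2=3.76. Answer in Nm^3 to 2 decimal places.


Per kg fuel: CO2 = (C/12 kmol)*22.4 = (0.826/12)*22.4 = 1.54187 Nm^3
Per kg fuel: H2O = (H/2 kmol)*22.4 = (0.129/2)*22.4 = 1.44480 Nm^3
O2 needed per kg fuel = C/12 + H/4 = 0.826/12 + 0.129/4 = 0.10108333 kmol
Per kg fuel: N2 = O2*3.76*22.4 = 0.10108333*3.76*22.4 = 8.51364 Nm^3
Total per kg = 1.54187 + 1.44480 + 8.51364 = 11.50031 Nm^3
Total = 11.50031 * 3.5 = 40.25 Nm^3


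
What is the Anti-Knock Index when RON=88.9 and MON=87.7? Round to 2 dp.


AKI = (RON + MON) / 2
AKI = (88.9 + 87.7) / 2
AKI = 176.6 / 2 = 88.30


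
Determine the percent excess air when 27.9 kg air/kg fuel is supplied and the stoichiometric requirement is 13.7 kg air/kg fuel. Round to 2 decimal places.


Excess air = actual - stoichiometric = 27.9 - 13.7 = 14.20 kg/kg fuel
Excess air % = (excess / stoich) * 100 = (14.20 / 13.7) * 100 = 103.65%


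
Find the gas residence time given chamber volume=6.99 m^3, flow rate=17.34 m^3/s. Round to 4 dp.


tau = V / Q_flow
tau = 6.99 / 17.34 = 0.4031 s


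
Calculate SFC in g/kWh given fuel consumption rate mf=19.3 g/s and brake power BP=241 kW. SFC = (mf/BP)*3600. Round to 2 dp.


SFC = (mf / BP) * 3600
Rate = 19.3 / 241 = 0.080083 g/(s*kW)
SFC = 0.080083 * 3600 = 288.30 g/kWh


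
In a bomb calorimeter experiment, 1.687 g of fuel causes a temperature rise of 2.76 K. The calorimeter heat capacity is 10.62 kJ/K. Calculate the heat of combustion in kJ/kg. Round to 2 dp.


Hc = C_cal * delta_T / m_fuel
Q_released = 10.62 * 2.76 = 29.3112 kJ
m_fuel = 1.687 g = 1.687/1000 kg = 0.001687 kg
Hc = 29.3112 / 0.001687 = 17374.75 kJ/kg


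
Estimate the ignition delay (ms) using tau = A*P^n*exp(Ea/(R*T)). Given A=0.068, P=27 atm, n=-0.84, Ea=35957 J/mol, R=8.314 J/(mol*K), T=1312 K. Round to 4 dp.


tau = A * P^n * exp(Ea/(R*T))
P^n = 27^(-0.84) = 0.06275588
Ea/(R*T) = 35957/(8.314*1312) = 3.296398
exp(Ea/(R*T)) = 27.015145
tau = 0.068 * 0.06275588 * 27.015145 = 0.1153 ms


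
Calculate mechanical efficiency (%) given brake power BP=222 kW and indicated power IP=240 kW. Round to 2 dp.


eta_mech = (BP / IP) * 100
Ratio = 222 / 240 = 0.9250
eta_mech = 0.9250 * 100 = 92.50%


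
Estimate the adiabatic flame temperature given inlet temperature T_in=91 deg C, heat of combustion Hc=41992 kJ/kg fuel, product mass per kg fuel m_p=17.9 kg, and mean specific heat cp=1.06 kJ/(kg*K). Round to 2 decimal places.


T_ad = T_in + Hc / (m_p * cp)
Denominator = 17.9 * 1.06 = 18.9740
Temperature rise = 41992 / 18.9740 = 2213.13 K
T_ad = 91 + 2213.13 = 2304.13 deg C


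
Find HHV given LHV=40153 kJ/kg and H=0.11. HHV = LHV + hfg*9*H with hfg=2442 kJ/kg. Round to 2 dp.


HHV = LHV + hfg * 9 * H
Water addition = 2442 * 9 * 0.11 = 2417.580 kJ/kg
HHV = 40153 + 2417.580 = 42570.58 kJ/kg


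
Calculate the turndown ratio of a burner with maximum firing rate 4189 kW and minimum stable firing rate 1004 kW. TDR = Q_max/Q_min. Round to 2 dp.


TDR = Q_max / Q_min
TDR = 4189 / 1004 = 4.17


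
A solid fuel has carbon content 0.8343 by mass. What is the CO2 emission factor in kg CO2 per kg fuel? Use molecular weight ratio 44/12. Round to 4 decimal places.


EF = C_frac * (M_CO2 / M_C)
EF = 0.8343 * (44/12)
EF = 0.8343 * 3.666667 = 3.0591 kg_CO2/kg_fuel


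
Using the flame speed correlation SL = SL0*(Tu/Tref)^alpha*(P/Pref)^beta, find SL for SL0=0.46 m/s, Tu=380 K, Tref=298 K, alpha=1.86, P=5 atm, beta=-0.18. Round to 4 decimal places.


SL = SL0 * (Tu/Tref)^alpha * (P/Pref)^beta
T ratio = 380/298 = 1.27516779
(T ratio)^alpha = 1.27516779^1.86 = 1.571648
(P/Pref)^beta = 5^(-0.18) = 0.748489
SL = 0.46 * 1.571648 * 0.748489 = 0.5411 m/s


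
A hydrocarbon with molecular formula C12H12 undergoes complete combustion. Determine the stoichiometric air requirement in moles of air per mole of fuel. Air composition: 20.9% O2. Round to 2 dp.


Balanced combustion: C12H12 + 15 O2 -> 12 CO2 + 6 H2O
O2 needed = C + H/4 = 12 + 12/4 = 15.00 moles
Air moles = O2 / 0.209 = 15.00 / 0.209 = 71.77 moles air


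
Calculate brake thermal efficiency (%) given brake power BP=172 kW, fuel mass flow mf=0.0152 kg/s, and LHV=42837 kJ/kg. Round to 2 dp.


eta_BTE = (BP / (mf * LHV)) * 100
Denominator = 0.0152 * 42837 = 651.1224 kW
eta_BTE = (172 / 651.1224) * 100 = 26.42%


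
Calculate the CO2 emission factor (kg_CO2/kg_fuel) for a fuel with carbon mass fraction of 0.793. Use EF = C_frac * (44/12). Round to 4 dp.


EF = C_frac * (M_CO2 / M_C)
EF = 0.793 * (44/12)
EF = 0.793 * 3.666667 = 2.9077 kg_CO2/kg_fuel


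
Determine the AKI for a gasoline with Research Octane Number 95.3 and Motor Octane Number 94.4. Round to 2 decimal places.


AKI = (RON + MON) / 2
AKI = (95.3 + 94.4) / 2
AKI = 189.7 / 2 = 94.85


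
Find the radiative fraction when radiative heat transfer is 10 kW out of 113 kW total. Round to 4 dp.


f_rad = Q_rad / Q_total
f_rad = 10 / 113 = 0.0885


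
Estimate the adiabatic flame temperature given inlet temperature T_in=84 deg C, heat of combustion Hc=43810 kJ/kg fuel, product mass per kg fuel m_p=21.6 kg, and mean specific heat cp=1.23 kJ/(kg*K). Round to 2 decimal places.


T_ad = T_in + Hc / (m_p * cp)
Denominator = 21.6 * 1.23 = 26.5680
Temperature rise = 43810 / 26.5680 = 1648.98 K
T_ad = 84 + 1648.98 = 1732.98 deg C


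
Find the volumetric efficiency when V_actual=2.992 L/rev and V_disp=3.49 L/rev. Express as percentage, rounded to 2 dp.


eta_v = (V_actual / V_disp) * 100
Ratio = 2.992 / 3.49 = 0.8573
eta_v = 0.8573 * 100 = 85.73%


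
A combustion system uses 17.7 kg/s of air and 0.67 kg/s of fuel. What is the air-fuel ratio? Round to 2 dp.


AFR = m_air / m_fuel
AFR = 17.7 / 0.67 = 26.42


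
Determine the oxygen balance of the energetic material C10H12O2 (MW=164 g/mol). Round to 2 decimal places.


OB = -1600 * (2C + H/2 - O) / MW
Inner = 2*10 + 12/2 - 2 = 24.00
OB = -1600 * 24.00 / 164 = -234.15%


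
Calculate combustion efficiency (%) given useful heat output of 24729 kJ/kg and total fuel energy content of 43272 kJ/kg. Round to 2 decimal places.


Efficiency = (Q_useful / Q_fuel) * 100
Efficiency = (24729 / 43272) * 100
Efficiency = 0.5715 * 100 = 57.15%


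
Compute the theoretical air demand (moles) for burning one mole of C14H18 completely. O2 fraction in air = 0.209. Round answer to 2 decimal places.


Balanced combustion: C14H18 + 18.5 O2 -> 14 CO2 + 9 H2O
O2 needed = C + H/4 = 14 + 18/4 = 18.50 moles
Air moles = O2 / 0.209 = 18.50 / 0.209 = 88.52 moles air


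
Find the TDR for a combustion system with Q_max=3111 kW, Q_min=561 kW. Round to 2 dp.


TDR = Q_max / Q_min
TDR = 3111 / 561 = 5.55


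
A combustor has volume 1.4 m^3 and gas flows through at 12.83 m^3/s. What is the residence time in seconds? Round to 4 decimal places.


tau = V / Q_flow
tau = 1.4 / 12.83 = 0.1091 s


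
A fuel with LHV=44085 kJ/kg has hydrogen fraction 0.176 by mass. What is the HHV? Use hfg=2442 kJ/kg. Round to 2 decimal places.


HHV = LHV + hfg * 9 * H
Water addition = 2442 * 9 * 0.176 = 3868.128 kJ/kg
HHV = 44085 + 3868.128 = 47953.13 kJ/kg


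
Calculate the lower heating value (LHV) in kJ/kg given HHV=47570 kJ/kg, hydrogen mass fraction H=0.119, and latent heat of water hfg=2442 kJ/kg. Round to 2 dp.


LHV = HHV - hfg * 9 * H
Water correction = 2442 * 9 * 0.119 = 2615.382 kJ/kg
LHV = 47570 - 2615.382 = 44954.62 kJ/kg


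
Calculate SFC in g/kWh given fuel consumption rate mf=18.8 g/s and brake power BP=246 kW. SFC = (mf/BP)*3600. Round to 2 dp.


SFC = (mf / BP) * 3600
Rate = 18.8 / 246 = 0.076423 g/(s*kW)
SFC = 0.076423 * 3600 = 275.12 g/kWh


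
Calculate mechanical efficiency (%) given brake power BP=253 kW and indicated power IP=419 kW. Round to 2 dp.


eta_mech = (BP / IP) * 100
Ratio = 253 / 419 = 0.6038
eta_mech = 0.6038 * 100 = 60.38%


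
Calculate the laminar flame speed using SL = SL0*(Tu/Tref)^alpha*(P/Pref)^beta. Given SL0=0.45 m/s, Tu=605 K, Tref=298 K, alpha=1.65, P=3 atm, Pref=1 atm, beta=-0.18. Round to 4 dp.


SL = SL0 * (Tu/Tref)^alpha * (P/Pref)^beta
T ratio = 605/298 = 2.03020134
(T ratio)^alpha = 2.03020134^1.65 = 3.216915
(P/Pref)^beta = 3^(-0.18) = 0.820575
SL = 0.45 * 3.216915 * 0.820575 = 1.1879 m/s


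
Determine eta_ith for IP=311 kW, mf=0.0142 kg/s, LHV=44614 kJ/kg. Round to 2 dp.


eta_ith = (IP / (mf * LHV)) * 100
Denominator = 0.0142 * 44614 = 633.5188 kW
eta_ith = (311 / 633.5188) * 100 = 49.09%


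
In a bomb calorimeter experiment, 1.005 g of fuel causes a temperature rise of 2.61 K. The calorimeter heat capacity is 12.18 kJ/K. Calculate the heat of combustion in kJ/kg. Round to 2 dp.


Hc = C_cal * delta_T / m_fuel
Q_released = 12.18 * 2.61 = 31.7898 kJ
m_fuel = 1.005 g = 1.005/1000 kg = 0.001005 kg
Hc = 31.7898 / 0.001005 = 31631.64 kJ/kg


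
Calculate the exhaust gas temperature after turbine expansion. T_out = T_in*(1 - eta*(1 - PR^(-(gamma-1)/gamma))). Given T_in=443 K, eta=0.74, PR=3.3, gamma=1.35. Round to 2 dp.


T_out = T_in * (1 - eta * (1 - PR^(-(gamma-1)/gamma)))
Exponent = -(1.35-1)/1.35 = -0.25925926
PR^exp = 3.3^(-0.25925926) = 0.73378775
Factor = 1 - 0.74*(1 - 0.73378775) = 0.80300294
T_out = 443 * 0.80300294 = 355.73 K


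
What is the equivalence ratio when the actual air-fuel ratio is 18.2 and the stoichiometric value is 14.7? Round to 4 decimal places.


phi = AFR_stoich / AFR_actual
phi = 14.7 / 18.2 = 0.8077


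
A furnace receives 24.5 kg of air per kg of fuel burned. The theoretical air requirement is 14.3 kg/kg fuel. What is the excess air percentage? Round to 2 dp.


Excess air = actual - stoichiometric = 24.5 - 14.3 = 10.20 kg/kg fuel
Excess air % = (excess / stoich) * 100 = (10.20 / 14.3) * 100 = 71.33%


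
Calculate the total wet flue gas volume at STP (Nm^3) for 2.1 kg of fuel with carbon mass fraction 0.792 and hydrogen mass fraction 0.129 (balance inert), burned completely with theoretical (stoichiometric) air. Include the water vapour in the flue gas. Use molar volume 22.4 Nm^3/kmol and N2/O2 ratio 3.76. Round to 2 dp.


Per kg fuel: CO2 = (C/12 kmol)*22.4 = (0.792/12)*22.4 = 1.47840 Nm^3
Per kg fuel: H2O = (H/2 kmol)*22.4 = (0.129/2)*22.4 = 1.44480 Nm^3
O2 needed per kg fuel = C/12 + H/4 = 0.792/12 + 0.129/4 = 0.09825000 kmol
Per kg fuel: N2 = O2*3.76*22.4 = 0.09825000*3.76*22.4 = 8.27501 Nm^3
Total per kg = 1.47840 + 1.44480 + 8.27501 = 11.19821 Nm^3
Total = 11.19821 * 2.1 = 23.52 Nm^3


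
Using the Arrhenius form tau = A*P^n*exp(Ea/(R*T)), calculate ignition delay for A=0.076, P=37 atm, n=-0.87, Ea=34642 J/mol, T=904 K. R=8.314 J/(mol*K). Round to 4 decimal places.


tau = A * P^n * exp(Ea/(R*T))
P^n = 37^(-0.87) = 0.04321798
Ea/(R*T) = 34642/(8.314*904) = 4.609189
exp(Ea/(R*T)) = 100.402679
tau = 0.076 * 0.04321798 * 100.402679 = 0.3298 ms


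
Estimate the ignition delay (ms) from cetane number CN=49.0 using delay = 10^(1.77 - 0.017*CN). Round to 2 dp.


delay = 10^(1.77 - 0.017*CN)
Exponent = 1.77 - 0.017*49.0 = 0.9370
delay = 10^0.9370 = 8.65 ms


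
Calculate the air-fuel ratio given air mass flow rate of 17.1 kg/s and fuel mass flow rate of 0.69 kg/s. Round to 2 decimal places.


AFR = m_air / m_fuel
AFR = 17.1 / 0.69 = 24.78


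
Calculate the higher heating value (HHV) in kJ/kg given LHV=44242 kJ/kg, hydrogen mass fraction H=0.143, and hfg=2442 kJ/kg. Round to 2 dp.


HHV = LHV + hfg * 9 * H
Water addition = 2442 * 9 * 0.143 = 3142.854 kJ/kg
HHV = 44242 + 3142.854 = 47384.85 kJ/kg


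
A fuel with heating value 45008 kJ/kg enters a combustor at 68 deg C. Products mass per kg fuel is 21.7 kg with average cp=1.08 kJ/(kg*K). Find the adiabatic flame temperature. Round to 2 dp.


T_ad = T_in + Hc / (m_p * cp)
Denominator = 21.7 * 1.08 = 23.4360
Temperature rise = 45008 / 23.4360 = 1920.46 K
T_ad = 68 + 1920.46 = 1988.46 deg C


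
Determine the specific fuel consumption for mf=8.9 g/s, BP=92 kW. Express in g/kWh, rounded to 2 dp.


SFC = (mf / BP) * 3600
Rate = 8.9 / 92 = 0.096739 g/(s*kW)
SFC = 0.096739 * 3600 = 348.26 g/kWh


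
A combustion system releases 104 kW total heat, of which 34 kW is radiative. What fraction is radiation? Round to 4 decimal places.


f_rad = Q_rad / Q_total
f_rad = 34 / 104 = 0.3269


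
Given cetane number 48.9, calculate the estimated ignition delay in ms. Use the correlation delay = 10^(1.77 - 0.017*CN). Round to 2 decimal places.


delay = 10^(1.77 - 0.017*CN)
Exponent = 1.77 - 0.017*48.9 = 0.9387
delay = 10^0.9387 = 8.68 ms


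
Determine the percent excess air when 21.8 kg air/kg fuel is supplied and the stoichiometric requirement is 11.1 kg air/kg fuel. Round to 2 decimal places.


Excess air = actual - stoichiometric = 21.8 - 11.1 = 10.70 kg/kg fuel
Excess air % = (excess / stoich) * 100 = (10.70 / 11.1) * 100 = 96.40%


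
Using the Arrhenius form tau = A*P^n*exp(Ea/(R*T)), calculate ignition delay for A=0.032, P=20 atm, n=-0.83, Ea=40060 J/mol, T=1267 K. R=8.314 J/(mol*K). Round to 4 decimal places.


tau = A * P^n * exp(Ea/(R*T))
P^n = 20^(-0.83) = 0.08320417
Ea/(R*T) = 40060/(8.314*1267) = 3.802982
exp(Ea/(R*T)) = 44.834698
tau = 0.032 * 0.08320417 * 44.834698 = 0.1194 ms


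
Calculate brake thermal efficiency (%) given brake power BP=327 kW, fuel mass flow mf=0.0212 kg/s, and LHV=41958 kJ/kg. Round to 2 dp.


eta_BTE = (BP / (mf * LHV)) * 100
Denominator = 0.0212 * 41958 = 889.5096 kW
eta_BTE = (327 / 889.5096) * 100 = 36.76%
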